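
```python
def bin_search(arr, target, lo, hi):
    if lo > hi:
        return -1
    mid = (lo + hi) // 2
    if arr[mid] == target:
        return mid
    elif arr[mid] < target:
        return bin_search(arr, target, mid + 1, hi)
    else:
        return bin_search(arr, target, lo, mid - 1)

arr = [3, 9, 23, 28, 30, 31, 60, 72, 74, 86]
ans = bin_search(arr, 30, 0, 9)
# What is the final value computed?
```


bin_search(arr, 30, 0, 9)
lo=0, hi=9, mid=4, arr[mid]=30
arr[4] == 30, found at index 4
= 4


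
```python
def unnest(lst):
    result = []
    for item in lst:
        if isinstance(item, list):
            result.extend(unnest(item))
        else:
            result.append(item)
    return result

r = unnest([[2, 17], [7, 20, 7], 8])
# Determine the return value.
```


unnest([[2, 17], [7, 20, 7], 8])
Processing each element:
  [2, 17] is a list -> unnest recursively -> [2, 17]
  [7, 20, 7] is a list -> unnest recursively -> [7, 20, 7]
  8 is not a list -> append 8
= [2, 17, 7, 20, 7, 8]


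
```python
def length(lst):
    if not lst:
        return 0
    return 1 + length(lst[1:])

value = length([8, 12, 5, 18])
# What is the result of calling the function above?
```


length([8, 12, 5, 18])
= 1 + length([12, 5, 18])
= 1 + 1 + length([5, 18])
= 1 + 1 + 1 + length([18])
= 1 + 1 + 1 + 1 + length([])
= 1 + 1 + 1 + 1 + 0
= 4


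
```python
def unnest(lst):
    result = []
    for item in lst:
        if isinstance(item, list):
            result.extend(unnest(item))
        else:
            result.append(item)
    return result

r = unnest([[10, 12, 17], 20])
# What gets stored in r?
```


unnest([[10, 12, 17], 20])
Processing each element:
  [10, 12, 17] is a list -> unnest recursively -> [10, 12, 17]
  20 is not a list -> append 20
= [10, 12, 17, 20]


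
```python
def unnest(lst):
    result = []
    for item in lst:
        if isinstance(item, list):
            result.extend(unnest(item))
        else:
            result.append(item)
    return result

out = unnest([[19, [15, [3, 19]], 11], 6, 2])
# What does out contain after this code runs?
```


unnest([[19, [15, [3, 19]], 11], 6, 2])
Processing each element:
  [19, [15, [3, 19]], 11] is a list -> unnest recursively -> [19, 15, 3, 19, 11]
  6 is not a list -> append 6
  2 is not a list -> append 2
= [19, 15, 3, 19, 11, 6, 2]


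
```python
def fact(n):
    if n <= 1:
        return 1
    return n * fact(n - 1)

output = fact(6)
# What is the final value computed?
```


fact(6)
= 6 * fact(5)
= 6 * 5 * fact(4)
= 6 * 5 * 4 * fact(3)
= 6 * 5 * 4 * 3 * fact(2)
= 6 * 5 * 4 * 3 * 2 * fact(1)
= 6 * 5 * 4 * 3 * 2 * 1
= 720


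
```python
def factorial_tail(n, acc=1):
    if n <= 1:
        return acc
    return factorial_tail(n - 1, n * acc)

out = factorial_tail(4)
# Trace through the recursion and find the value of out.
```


factorial_tail(4, 1)
= factorial_tail(3, 4 * 1) = factorial_tail(3, 4)
= factorial_tail(2, 3 * 4) = factorial_tail(2, 12)
= factorial_tail(1, 2 * 12) = factorial_tail(1, 24)
n <= 1, return acc = 24


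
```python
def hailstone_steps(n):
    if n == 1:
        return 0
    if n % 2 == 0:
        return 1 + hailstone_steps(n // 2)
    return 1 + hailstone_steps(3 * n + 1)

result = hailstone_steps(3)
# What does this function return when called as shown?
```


hailstone_steps(3)
3 is odd -> 3*3+1 = 10 -> hailstone_steps(10)
10 is even -> hailstone_steps(5)
5 is odd -> 3*5+1 = 16 -> hailstone_steps(16)
16 is even -> hailstone_steps(8)
8 is even -> hailstone_steps(4)
4 is even -> hailstone_steps(2)
2 is even -> hailstone_steps(1)
Reached 1 after 7 steps
= 7


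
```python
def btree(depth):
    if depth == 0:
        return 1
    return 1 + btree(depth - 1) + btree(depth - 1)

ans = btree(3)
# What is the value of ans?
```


btree(3)
= 1 + btree(2) + btree(2)
= 1 + 2 * btree(2)
btree(k) = 2^(k+1) - 1
btree(0) = 1
btree(1) = 3
btree(2) = 7
btree(3) = 15
btree(3) = 2^4 - 1 = 15


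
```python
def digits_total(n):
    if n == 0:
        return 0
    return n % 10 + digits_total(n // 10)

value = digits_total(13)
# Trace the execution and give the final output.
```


digits_total(13)
= 3 + digits_total(1)
= 3 + 1 + digits_total(0)
= 3 + 1 + 0
= 4


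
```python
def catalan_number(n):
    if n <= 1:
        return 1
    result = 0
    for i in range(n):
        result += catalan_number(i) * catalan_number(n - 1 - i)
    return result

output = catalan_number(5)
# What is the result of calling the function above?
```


catalan_number(5)
= sum of catalan_number(i) * catalan_number(5-1-i) for i in 0..4
First compute sub-values bottom-up:
  catalan_number(0) = 1, catalan_number(1) = 1
  catalan_number(2) = 1*1 + 1*1 = 2
  catalan_number(3) = 1*2 + 1*1 + 2*1 = 5
  catalan_number(4) = 1*5 + 1*2 + 2*1 + 5*1 = 14
Now catalan_number(5):
  catalan_number(0)*catalan_number(4) = 1*14 = 14
  catalan_number(1)*catalan_number(3) = 1*5 = 5
  catalan_number(2)*catalan_number(2) = 2*2 = 4
  catalan_number(3)*catalan_number(1) = 5*1 = 5
  catalan_number(4)*catalan_number(0) = 14*1 = 14
= 14 + 5 + 4 + 5 + 14
= 42


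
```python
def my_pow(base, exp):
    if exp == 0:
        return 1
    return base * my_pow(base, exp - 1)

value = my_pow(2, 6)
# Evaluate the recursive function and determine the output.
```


my_pow(2, 6)
= 2 * my_pow(2, 5)
= 2 * 2 * my_pow(2, 4)
= 2 * 2 * 2 * my_pow(2, 3)
= 2 * 2 * 2 * 2 * my_pow(2, 2)
= 2 * 2 * 2 * 2 * 2 * my_pow(2, 1)
= 2 * 2 * 2 * 2 * 2 * 2 * my_pow(2, 0)
= 2 * 2 * 2 * 2 * 2 * 2 * 1
= 64


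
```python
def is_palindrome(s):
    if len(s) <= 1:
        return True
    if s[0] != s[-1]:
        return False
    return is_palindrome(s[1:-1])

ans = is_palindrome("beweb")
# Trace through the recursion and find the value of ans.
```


is_palindrome("beweb")
"beweb": s[0]='b' == s[-1]='b' -> is_palindrome("ewe")
"ewe": s[0]='e' == s[-1]='e' -> is_palindrome("w")
"w": len <= 1 -> True
= True


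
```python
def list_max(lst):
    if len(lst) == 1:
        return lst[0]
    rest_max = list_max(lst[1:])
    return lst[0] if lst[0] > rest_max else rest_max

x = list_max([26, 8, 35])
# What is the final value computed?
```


list_max([26, 8, 35])
= compare 26 with list_max([8, 35])
= compare 8 with list_max([35])
Base: list_max([35]) = 35
compare 8 with 35: max = 35
compare 26 with 35: max = 35
= 35


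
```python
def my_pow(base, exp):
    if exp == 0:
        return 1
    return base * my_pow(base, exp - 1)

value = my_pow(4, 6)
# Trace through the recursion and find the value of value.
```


my_pow(4, 6)
= 4 * my_pow(4, 5)
= 4 * 4 * my_pow(4, 4)
= 4 * 4 * 4 * my_pow(4, 3)
= 4 * 4 * 4 * 4 * my_pow(4, 2)
= 4 * 4 * 4 * 4 * 4 * my_pow(4, 1)
= 4 * 4 * 4 * 4 * 4 * 4 * my_pow(4, 0)
= 4 * 4 * 4 * 4 * 4 * 4 * 1
= 4096


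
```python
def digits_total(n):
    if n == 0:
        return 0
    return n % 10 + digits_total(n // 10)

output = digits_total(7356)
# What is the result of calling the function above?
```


digits_total(7356)
= 6 + digits_total(735)
= 6 + 5 + digits_total(73)
= 6 + 5 + 3 + digits_total(7)
= 6 + 5 + 3 + 7 + digits_total(0)
= 6 + 5 + 3 + 7 + 0
= 21


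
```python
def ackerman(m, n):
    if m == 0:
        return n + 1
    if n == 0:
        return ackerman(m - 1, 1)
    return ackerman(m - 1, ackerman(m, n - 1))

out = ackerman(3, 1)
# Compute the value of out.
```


ackerman(3, 1)
= ackerman(2, ackerman(3, 0))
First compute ackerman(3, 0) = 5
= ackerman(2, 5)
= 13


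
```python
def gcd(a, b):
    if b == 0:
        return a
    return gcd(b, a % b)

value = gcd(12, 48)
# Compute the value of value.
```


gcd(12, 48)
= gcd(48, 12 % 48) = gcd(48, 12)
= gcd(12, 48 % 12) = gcd(12, 0)
b == 0, return a = 12


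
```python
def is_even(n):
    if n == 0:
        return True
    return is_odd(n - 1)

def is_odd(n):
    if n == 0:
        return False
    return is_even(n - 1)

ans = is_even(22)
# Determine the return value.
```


is_even(22)
= is_odd(21)
= is_even(20)
= is_odd(19)
= is_even(18)
= is_odd(17)
= is_even(16)
= is_odd(15)
= is_even(14)
= is_odd(13)
= is_even(12)
= is_odd(11)
= is_even(10)
= is_odd(9)
= is_even(8)
= is_odd(7)
= is_even(6)
= is_odd(5)
= is_even(4)
= is_odd(3)
= is_even(2)
= is_odd(1)
= is_even(0)
n == 0: return True
= True


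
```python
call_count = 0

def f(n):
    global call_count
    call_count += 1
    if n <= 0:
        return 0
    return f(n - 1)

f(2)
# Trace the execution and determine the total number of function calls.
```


f(2) calls f(1) calls ... calls f(0)
Total calls: 2 + 1 (for base case) = 3


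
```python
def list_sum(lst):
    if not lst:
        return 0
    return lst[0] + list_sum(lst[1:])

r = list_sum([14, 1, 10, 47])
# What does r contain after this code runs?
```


list_sum([14, 1, 10, 47])
= 14 + list_sum([1, 10, 47])
= 14 + 1 + list_sum([10, 47])
= 14 + 1 + 10 + list_sum([47])
= 14 + 1 + 10 + 47 + list_sum([])
= 14 + 1 + 10 + 47 + 0
= 72


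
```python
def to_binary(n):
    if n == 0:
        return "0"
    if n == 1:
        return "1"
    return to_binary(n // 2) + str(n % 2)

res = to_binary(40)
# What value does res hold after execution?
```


to_binary(40)
= to_binary(20) + "0"
= to_binary(10) + "0" + "0"
= to_binary(5) + "0" + "0" + "0"
= to_binary(2) + "1" + "0" + "0" + "0"
= to_binary(1) + "0" + "1" + "0" + "0" + "0"
= "1" + "0" + "1" + "0" + "0" + "0"
= "101000"


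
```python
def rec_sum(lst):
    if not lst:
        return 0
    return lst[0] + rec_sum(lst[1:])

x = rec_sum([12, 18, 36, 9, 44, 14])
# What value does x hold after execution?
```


rec_sum([12, 18, 36, 9, 44, 14])
= 12 + rec_sum([18, 36, 9, 44, 14])
= 12 + 18 + rec_sum([36, 9, 44, 14])
= 12 + 18 + 36 + rec_sum([9, 44, 14])
= 12 + 18 + 36 + 9 + rec_sum([44, 14])
= 12 + 18 + 36 + 9 + 44 + rec_sum([14])
= 12 + 18 + 36 + 9 + 44 + 14 + rec_sum([])
= 12 + 18 + 36 + 9 + 44 + 14 + 0
= 133


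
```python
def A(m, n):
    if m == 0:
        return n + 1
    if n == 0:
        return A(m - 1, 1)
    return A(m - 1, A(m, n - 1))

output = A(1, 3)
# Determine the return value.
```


A(1, 3)
= A(0, A(1, 2))
First compute A(1, 2) = 4
= A(0, 4)
= 5


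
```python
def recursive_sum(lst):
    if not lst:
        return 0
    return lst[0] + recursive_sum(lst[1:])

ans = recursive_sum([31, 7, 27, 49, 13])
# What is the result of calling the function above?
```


recursive_sum([31, 7, 27, 49, 13])
= 31 + recursive_sum([7, 27, 49, 13])
= 31 + 7 + recursive_sum([27, 49, 13])
= 31 + 7 + 27 + recursive_sum([49, 13])
= 31 + 7 + 27 + 49 + recursive_sum([13])
= 31 + 7 + 27 + 49 + 13 + recursive_sum([])
= 31 + 7 + 27 + 49 + 13 + 0
= 127


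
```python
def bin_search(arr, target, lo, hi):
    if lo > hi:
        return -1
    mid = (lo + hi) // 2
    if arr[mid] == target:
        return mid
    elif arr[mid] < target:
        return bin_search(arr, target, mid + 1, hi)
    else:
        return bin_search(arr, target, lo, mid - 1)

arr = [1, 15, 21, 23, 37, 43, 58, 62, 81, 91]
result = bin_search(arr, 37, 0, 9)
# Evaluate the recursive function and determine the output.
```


bin_search(arr, 37, 0, 9)
lo=0, hi=9, mid=4, arr[mid]=37
arr[4] == 37, found at index 4
= 4


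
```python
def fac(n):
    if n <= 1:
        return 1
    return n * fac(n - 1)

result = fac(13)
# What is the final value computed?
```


fac(13)
= 13 * fac(12)
= 13 * 12 * fac(11)
= 13 * 12 * 11 * fac(10)
= 13 * 12 * 11 * 10 * fac(9)
= 13 * 12 * 11 * 10 * 9 * fac(8)
= 13 * 12 * 11 * 10 * 9 * 8 * fac(7)
= 13 * 12 * 11 * 10 * 9 * 8 * 7 * fac(6)
= 13 * 12 * 11 * 10 * 9 * 8 * 7 * 6 * fac(5)
= 13 * 12 * 11 * 10 * 9 * 8 * 7 * 6 * 5 * fac(4)
= 13 * 12 * 11 * 10 * 9 * 8 * 7 * 6 * 5 * 4 * fac(3)
= 13 * 12 * 11 * 10 * 9 * 8 * 7 * 6 * 5 * 4 * 3 * fac(2)
= 13 * 12 * 11 * 10 * 9 * 8 * 7 * 6 * 5 * 4 * 3 * 2 * fac(1)
= 13 * 12 * 11 * 10 * 9 * 8 * 7 * 6 * 5 * 4 * 3 * 2 * 1
= 6227020800


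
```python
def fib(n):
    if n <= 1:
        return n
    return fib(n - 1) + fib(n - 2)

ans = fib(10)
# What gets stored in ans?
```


fib(10)
= fib(9) + fib(8)
= (fib(8) + fib(7)) + fib(8)
Computing bottom-up: fib(0)=0, fib(1)=1, fib(2)=1, fib(3)=2, fib(4)=3, fib(5)=5, fib(6)=8, fib(7)=13, fib(8)=21, fib(9)=34, fib(10)=55
= 55


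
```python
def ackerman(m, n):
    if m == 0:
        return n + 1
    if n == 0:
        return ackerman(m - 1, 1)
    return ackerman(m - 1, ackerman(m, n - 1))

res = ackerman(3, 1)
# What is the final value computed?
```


ackerman(3, 1)
= ackerman(2, ackerman(3, 0))
First compute ackerman(3, 0) = 5
= ackerman(2, 5)
= 13


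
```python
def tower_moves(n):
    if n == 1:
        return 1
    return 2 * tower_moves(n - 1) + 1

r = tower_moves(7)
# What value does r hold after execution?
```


tower_moves(7)
= 2 * tower_moves(6) + 1
= 2 * (2 * tower_moves(5) + 1) + 1
= 2 * (2 * (2 * tower_moves(4) + 1) + 1) + 1
= 2 * (2 * (2 * (2 * tower_moves(3) + 1) + 1) + 1) + 1
= 2 * (2 * (2 * (2 * (2 * tower_moves(2) + 1) + 1) + 1) + 1) + 1
= 2 * (2 * (2 * (2 * (2 * (2 * tower_moves(1) + 1) + 1) + 1) + 1) + 1) + 1
Now compute bottom-up:
tower_moves(1) = 1
tower_moves(2) = 2 * 1 + 1 = 3
tower_moves(3) = 2 * 3 + 1 = 7
tower_moves(4) = 2 * 7 + 1 = 15
tower_moves(5) = 2 * 15 + 1 = 31
tower_moves(6) = 2 * 31 + 1 = 63
tower_moves(7) = 2 * 63 + 1 = 127
= 127


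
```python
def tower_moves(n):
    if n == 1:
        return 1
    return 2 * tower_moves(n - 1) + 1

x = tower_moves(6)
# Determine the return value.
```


tower_moves(6)
= 2 * tower_moves(5) + 1
= 2 * (2 * tower_moves(4) + 1) + 1
= 2 * (2 * (2 * tower_moves(3) + 1) + 1) + 1
= 2 * (2 * (2 * (2 * tower_moves(2) + 1) + 1) + 1) + 1
= 2 * (2 * (2 * (2 * (2 * tower_moves(1) + 1) + 1) + 1) + 1) + 1
Now compute bottom-up:
tower_moves(1) = 1
tower_moves(2) = 2 * 1 + 1 = 3
tower_moves(3) = 2 * 3 + 1 = 7
tower_moves(4) = 2 * 7 + 1 = 15
tower_moves(5) = 2 * 15 + 1 = 31
tower_moves(6) = 2 * 31 + 1 = 63
= 63


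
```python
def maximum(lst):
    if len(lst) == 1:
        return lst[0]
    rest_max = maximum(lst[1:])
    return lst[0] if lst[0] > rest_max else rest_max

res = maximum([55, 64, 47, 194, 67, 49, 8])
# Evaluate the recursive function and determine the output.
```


maximum([55, 64, 47, 194, 67, 49, 8])
= compare 55 with maximum([64, 47, 194, 67, 49, 8])
= compare 64 with maximum([47, 194, 67, 49, 8])
= compare 47 with maximum([194, 67, 49, 8])
= compare 194 with maximum([67, 49, 8])
= compare 67 with maximum([49, 8])
= compare 49 with maximum([8])
Base: maximum([8]) = 8
compare 49 with 8: max = 49
compare 67 with 49: max = 67
compare 194 with 67: max = 194
compare 47 with 194: max = 194
compare 64 with 194: max = 194
compare 55 with 194: max = 194
= 194


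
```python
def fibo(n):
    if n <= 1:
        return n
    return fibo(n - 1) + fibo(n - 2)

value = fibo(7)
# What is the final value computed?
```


fibo(7)
= fibo(6) + fibo(5)
= (fibo(5) + fibo(4)) + fibo(5)
Computing bottom-up: fibo(0)=0, fibo(1)=1, fibo(2)=1, fibo(3)=2, fibo(4)=3, fibo(5)=5, fibo(6)=8, fibo(7)=13
= 13


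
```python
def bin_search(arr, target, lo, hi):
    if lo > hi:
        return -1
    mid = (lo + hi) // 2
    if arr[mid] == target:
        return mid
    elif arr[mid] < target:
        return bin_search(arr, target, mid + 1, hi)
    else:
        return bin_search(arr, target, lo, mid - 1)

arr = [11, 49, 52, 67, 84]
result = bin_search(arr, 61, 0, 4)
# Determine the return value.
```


bin_search(arr, 61, 0, 4)
lo=0, hi=4, mid=2, arr[mid]=52
52 < 61, search right half
lo=3, hi=4, mid=3, arr[mid]=67
67 > 61, search left half
lo > hi, target not found, return -1
= -1


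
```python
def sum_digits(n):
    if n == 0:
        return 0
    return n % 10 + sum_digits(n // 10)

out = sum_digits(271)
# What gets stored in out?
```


sum_digits(271)
= 1 + sum_digits(27)
= 1 + 7 + sum_digits(2)
= 1 + 7 + 2 + sum_digits(0)
= 1 + 7 + 2 + 0
= 10


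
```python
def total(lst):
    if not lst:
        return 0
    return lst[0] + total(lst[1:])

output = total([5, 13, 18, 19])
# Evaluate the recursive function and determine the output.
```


total([5, 13, 18, 19])
= 5 + total([13, 18, 19])
= 5 + 13 + total([18, 19])
= 5 + 13 + 18 + total([19])
= 5 + 13 + 18 + 19 + total([])
= 5 + 13 + 18 + 19 + 0
= 55


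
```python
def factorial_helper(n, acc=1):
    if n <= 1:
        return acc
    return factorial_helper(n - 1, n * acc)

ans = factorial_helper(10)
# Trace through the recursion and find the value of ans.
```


factorial_helper(10, 1)
= factorial_helper(9, 10 * 1) = factorial_helper(9, 10)
= factorial_helper(8, 9 * 10) = factorial_helper(8, 90)
= factorial_helper(7, 8 * 90) = factorial_helper(7, 720)
= factorial_helper(6, 7 * 720) = factorial_helper(6, 5040)
= factorial_helper(5, 6 * 5040) = factorial_helper(5, 30240)
= factorial_helper(4, 5 * 30240) = factorial_helper(4, 151200)
= factorial_helper(3, 4 * 151200) = factorial_helper(3, 604800)
= factorial_helper(2, 3 * 604800) = factorial_helper(2, 1814400)
= factorial_helper(1, 2 * 1814400) = factorial_helper(1, 3628800)
n <= 1, return acc = 3628800


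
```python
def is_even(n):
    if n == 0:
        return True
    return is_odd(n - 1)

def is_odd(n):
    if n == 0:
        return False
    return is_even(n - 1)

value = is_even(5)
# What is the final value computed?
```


is_even(5)
= is_odd(4)
= is_even(3)
= is_odd(2)
= is_even(1)
= is_odd(0)
n == 0: return False
= False


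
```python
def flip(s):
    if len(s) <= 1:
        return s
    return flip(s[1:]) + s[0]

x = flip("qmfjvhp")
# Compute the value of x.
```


flip("qmfjvhp")
= flip("mfjvhp") + "q"
= flip("fjvhp") + "m" + "q"
= flip("jvhp") + "f" + "m" + "q"
= flip("vhp") + "j" + "f" + "m" + "q"
= flip("hp") + "v" + "j" + "f" + "m" + "q"
= flip("p") + "h" + "v" + "j" + "f" + "m" + "q"
= "p" + "h" + "v" + "j" + "f" + "m" + "q"
= "phvjfmq"


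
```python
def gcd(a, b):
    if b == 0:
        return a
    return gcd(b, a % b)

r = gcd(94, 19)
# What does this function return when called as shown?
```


gcd(94, 19)
= gcd(19, 94 % 19) = gcd(19, 18)
= gcd(18, 19 % 18) = gcd(18, 1)
= gcd(1, 18 % 1) = gcd(1, 0)
b == 0, return a = 1


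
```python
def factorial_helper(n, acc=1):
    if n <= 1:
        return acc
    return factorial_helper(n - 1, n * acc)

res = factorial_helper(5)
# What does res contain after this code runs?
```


factorial_helper(5, 1)
= factorial_helper(4, 5 * 1) = factorial_helper(4, 5)
= factorial_helper(3, 4 * 5) = factorial_helper(3, 20)
= factorial_helper(2, 3 * 20) = factorial_helper(2, 60)
= factorial_helper(1, 2 * 60) = factorial_helper(1, 120)
n <= 1, return acc = 120


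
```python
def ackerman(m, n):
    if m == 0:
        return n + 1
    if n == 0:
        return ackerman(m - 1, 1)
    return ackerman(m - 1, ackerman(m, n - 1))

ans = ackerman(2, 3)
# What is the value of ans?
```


ackerman(2, 3)
= ackerman(1, ackerman(2, 2))
First compute ackerman(2, 2) = 7
= ackerman(1, 7)
= 9


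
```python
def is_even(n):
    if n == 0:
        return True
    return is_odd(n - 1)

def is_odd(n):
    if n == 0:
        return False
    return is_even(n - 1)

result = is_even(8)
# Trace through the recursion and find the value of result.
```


is_even(8)
= is_odd(7)
= is_even(6)
= is_odd(5)
= is_even(4)
= is_odd(3)
= is_even(2)
= is_odd(1)
= is_even(0)
n == 0: return True
= True


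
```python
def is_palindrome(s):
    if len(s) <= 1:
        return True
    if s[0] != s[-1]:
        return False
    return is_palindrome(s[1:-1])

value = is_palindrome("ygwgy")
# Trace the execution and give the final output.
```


is_palindrome("ygwgy")
"ygwgy": s[0]='y' == s[-1]='y' -> is_palindrome("gwg")
"gwg": s[0]='g' == s[-1]='g' -> is_palindrome("w")
"w": len <= 1 -> True
= True


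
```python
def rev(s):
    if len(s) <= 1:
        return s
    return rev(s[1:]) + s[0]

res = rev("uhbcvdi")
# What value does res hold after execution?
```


rev("uhbcvdi")
= rev("hbcvdi") + "u"
= rev("bcvdi") + "h" + "u"
= rev("cvdi") + "b" + "h" + "u"
= rev("vdi") + "c" + "b" + "h" + "u"
= rev("di") + "v" + "c" + "b" + "h" + "u"
= rev("i") + "d" + "v" + "c" + "b" + "h" + "u"
= "i" + "d" + "v" + "c" + "b" + "h" + "u"
= "idvcbhu"


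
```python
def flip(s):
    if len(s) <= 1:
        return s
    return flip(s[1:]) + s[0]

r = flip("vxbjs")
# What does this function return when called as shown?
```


flip("vxbjs")
= flip("xbjs") + "v"
= flip("bjs") + "x" + "v"
= flip("js") + "b" + "x" + "v"
= flip("s") + "j" + "b" + "x" + "v"
= "s" + "j" + "b" + "x" + "v"
= "sjbxv"


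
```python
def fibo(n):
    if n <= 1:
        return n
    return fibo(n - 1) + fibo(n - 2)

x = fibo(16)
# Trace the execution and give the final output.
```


fibo(16)
= fibo(15) + fibo(14)
= (fibo(14) + fibo(13)) + fibo(14)
Computing bottom-up: fibo(0)=0, fibo(1)=1, fibo(2)=1, fibo(3)=2, fibo(4)=3, fibo(5)=5, fibo(6)=8, fibo(7)=13, fibo(8)=21, fibo(9)=34, fibo(10)=55, fibo(11)=89, fibo(12)=144, fibo(13)=233, fibo(14)=377, fibo(15)=610, fibo(16)=987
= 987


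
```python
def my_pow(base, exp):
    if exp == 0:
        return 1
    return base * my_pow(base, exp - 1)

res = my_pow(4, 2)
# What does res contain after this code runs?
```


my_pow(4, 2)
= 4 * my_pow(4, 1)
= 4 * 4 * my_pow(4, 0)
= 4 * 4 * 1
= 16


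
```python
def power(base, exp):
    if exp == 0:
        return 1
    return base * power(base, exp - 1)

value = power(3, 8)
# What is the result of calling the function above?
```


power(3, 8)
= 3 * power(3, 7)
= 3 * 3 * power(3, 6)
= 3 * 3 * 3 * power(3, 5)
= 3 * 3 * 3 * 3 * power(3, 4)
= 3 * 3 * 3 * 3 * 3 * power(3, 3)
= 3 * 3 * 3 * 3 * 3 * 3 * power(3, 2)
= 3 * 3 * 3 * 3 * 3 * 3 * 3 * power(3, 1)
= 3 * 3 * 3 * 3 * 3 * 3 * 3 * 3 * power(3, 0)
= 3 * 3 * 3 * 3 * 3 * 3 * 3 * 3 * 1
= 6561


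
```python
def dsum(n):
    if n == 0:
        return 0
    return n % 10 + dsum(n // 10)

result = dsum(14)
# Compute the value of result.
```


dsum(14)
= 4 + dsum(1)
= 4 + 1 + dsum(0)
= 4 + 1 + 0
= 5


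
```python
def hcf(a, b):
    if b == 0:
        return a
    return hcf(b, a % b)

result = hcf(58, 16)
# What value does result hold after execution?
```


hcf(58, 16)
= hcf(16, 58 % 16) = hcf(16, 10)
= hcf(10, 16 % 10) = hcf(10, 6)
= hcf(6, 10 % 6) = hcf(6, 4)
= hcf(4, 6 % 4) = hcf(4, 2)
= hcf(2, 4 % 2) = hcf(2, 0)
b == 0, return a = 2


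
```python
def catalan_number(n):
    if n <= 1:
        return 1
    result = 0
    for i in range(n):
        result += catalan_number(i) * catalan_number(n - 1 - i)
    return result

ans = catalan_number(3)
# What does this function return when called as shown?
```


catalan_number(3)
= sum of catalan_number(i) * catalan_number(3-1-i) for i in 0..2
First compute sub-values bottom-up:
  catalan_number(0) = 1, catalan_number(1) = 1
  catalan_number(2) = 1*1 + 1*1 = 2
Now catalan_number(3):
  catalan_number(0)*catalan_number(2) = 1*2 = 2
  catalan_number(1)*catalan_number(1) = 1*1 = 1
  catalan_number(2)*catalan_number(0) = 2*1 = 2
= 2 + 1 + 2
= 5


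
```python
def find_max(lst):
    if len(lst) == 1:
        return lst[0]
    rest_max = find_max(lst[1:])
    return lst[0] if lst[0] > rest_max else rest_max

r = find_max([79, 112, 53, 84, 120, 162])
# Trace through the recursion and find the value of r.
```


find_max([79, 112, 53, 84, 120, 162])
= compare 79 with find_max([112, 53, 84, 120, 162])
= compare 112 with find_max([53, 84, 120, 162])
= compare 53 with find_max([84, 120, 162])
= compare 84 with find_max([120, 162])
= compare 120 with find_max([162])
Base: find_max([162]) = 162
compare 120 with 162: max = 162
compare 84 with 162: max = 162
compare 53 with 162: max = 162
compare 112 with 162: max = 162
compare 79 with 162: max = 162
= 162


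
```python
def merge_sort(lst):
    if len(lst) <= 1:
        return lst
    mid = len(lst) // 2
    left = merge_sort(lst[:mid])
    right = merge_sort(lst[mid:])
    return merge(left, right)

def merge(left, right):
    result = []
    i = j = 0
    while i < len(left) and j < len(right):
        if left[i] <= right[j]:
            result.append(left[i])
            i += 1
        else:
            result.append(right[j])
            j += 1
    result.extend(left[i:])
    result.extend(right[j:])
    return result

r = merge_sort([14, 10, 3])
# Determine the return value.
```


merge_sort([14, 10, 3])
Split into [14] and [10, 3]
Left sorted: [14]
Right sorted: [3, 10]
Merge [14] and [3, 10]
= [3, 10, 14]


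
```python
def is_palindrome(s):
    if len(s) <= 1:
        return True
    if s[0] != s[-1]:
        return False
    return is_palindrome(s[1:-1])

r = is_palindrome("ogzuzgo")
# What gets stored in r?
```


is_palindrome("ogzuzgo")
"ogzuzgo": s[0]='o' == s[-1]='o' -> is_palindrome("gzuzg")
"gzuzg": s[0]='g' == s[-1]='g' -> is_palindrome("zuz")
"zuz": s[0]='z' == s[-1]='z' -> is_palindrome("u")
"u": len <= 1 -> True
= True


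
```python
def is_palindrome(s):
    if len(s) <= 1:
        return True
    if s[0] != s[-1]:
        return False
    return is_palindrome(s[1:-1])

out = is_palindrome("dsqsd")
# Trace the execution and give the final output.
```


is_palindrome("dsqsd")
"dsqsd": s[0]='d' == s[-1]='d' -> is_palindrome("sqs")
"sqs": s[0]='s' == s[-1]='s' -> is_palindrome("q")
"q": len <= 1 -> True
= True


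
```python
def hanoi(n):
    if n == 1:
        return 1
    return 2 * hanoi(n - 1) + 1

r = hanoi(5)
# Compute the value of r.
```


hanoi(5)
= 2 * hanoi(4) + 1
= 2 * (2 * hanoi(3) + 1) + 1
= 2 * (2 * (2 * hanoi(2) + 1) + 1) + 1
= 2 * (2 * (2 * (2 * hanoi(1) + 1) + 1) + 1) + 1
Now compute bottom-up:
hanoi(1) = 1
hanoi(2) = 2 * 1 + 1 = 3
hanoi(3) = 2 * 3 + 1 = 7
hanoi(4) = 2 * 7 + 1 = 15
hanoi(5) = 2 * 15 + 1 = 31
= 31


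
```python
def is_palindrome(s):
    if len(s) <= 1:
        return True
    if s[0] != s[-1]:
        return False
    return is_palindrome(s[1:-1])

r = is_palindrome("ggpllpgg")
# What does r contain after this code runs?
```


is_palindrome("ggpllpgg")
"ggpllpgg": s[0]='g' == s[-1]='g' -> is_palindrome("gpllpg")
"gpllpg": s[0]='g' == s[-1]='g' -> is_palindrome("pllp")
"pllp": s[0]='p' == s[-1]='p' -> is_palindrome("ll")
"ll": s[0]='l' == s[-1]='l' -> is_palindrome("")
"": len <= 1 -> True
= True


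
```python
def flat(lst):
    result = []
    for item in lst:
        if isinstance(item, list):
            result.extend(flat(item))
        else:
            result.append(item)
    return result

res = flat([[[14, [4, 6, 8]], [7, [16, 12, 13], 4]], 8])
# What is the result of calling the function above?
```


flat([[[14, [4, 6, 8]], [7, [16, 12, 13], 4]], 8])
Processing each element:
  [[14, [4, 6, 8]], [7, [16, 12, 13], 4]] is a list -> flat recursively -> [14, 4, 6, 8, 7, 16, 12, 13, 4]
  8 is not a list -> append 8
= [14, 4, 6, 8, 7, 16, 12, 13, 4, 8]


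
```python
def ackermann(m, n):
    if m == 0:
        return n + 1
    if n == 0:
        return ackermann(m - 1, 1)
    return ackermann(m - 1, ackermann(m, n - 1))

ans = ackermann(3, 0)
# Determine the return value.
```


ackermann(3, 0)
n == 0: return ackermann(2, 1)
= ackermann(2, 1) = 5
= 5


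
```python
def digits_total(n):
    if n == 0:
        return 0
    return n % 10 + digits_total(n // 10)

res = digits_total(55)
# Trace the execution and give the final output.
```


digits_total(55)
= 5 + digits_total(5)
= 5 + 5 + digits_total(0)
= 5 + 5 + 0
= 10


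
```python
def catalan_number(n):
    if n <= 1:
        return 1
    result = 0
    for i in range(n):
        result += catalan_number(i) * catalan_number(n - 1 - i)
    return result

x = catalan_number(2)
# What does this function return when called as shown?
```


catalan_number(2)
= sum of catalan_number(i) * catalan_number(2-1-i) for i in 0..1
  catalan_number(0)*catalan_number(1) = 1*1 = 1
  catalan_number(1)*catalan_number(0) = 1*1 = 1
= 1 + 1
= 2


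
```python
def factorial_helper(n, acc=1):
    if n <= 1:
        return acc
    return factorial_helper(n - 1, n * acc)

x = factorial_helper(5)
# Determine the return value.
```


factorial_helper(5, 1)
= factorial_helper(4, 5 * 1) = factorial_helper(4, 5)
= factorial_helper(3, 4 * 5) = factorial_helper(3, 20)
= factorial_helper(2, 3 * 20) = factorial_helper(2, 60)
= factorial_helper(1, 2 * 60) = factorial_helper(1, 120)
n <= 1, return acc = 120


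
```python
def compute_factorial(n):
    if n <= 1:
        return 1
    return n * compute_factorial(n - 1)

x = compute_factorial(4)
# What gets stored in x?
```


compute_factorial(4)
= 4 * compute_factorial(3)
= 4 * 3 * compute_factorial(2)
= 4 * 3 * 2 * compute_factorial(1)
= 4 * 3 * 2 * 1
= 24


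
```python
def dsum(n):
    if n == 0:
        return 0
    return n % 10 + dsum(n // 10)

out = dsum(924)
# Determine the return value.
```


dsum(924)
= 4 + dsum(92)
= 4 + 2 + dsum(9)
= 4 + 2 + 9 + dsum(0)
= 4 + 2 + 9 + 0
= 15


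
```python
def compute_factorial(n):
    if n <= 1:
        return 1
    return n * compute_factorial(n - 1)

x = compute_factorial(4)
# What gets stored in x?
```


compute_factorial(4)
= 4 * compute_factorial(3)
= 4 * 3 * compute_factorial(2)
= 4 * 3 * 2 * compute_factorial(1)
= 4 * 3 * 2 * 1
= 24


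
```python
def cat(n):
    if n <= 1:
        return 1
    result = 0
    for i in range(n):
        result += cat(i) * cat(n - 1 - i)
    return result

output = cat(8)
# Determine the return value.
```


cat(8)
= sum of cat(i) * cat(8-1-i) for i in 0..7
First compute sub-values bottom-up:
  cat(0) = 1, cat(1) = 1
  cat(2) = 1*1 + 1*1 = 2
  cat(3) = 1*2 + 1*1 + 2*1 = 5
  cat(4) = 1*5 + 1*2 + 2*1 + 5*1 = 14
  cat(5) = 1*14 + 1*5 + 2*2 + 5*1 + 14*1 = 42
  cat(6) = 1*42 + 1*14 + 2*5 + 5*2 + 14*1 + 42*1 = 132
  cat(7) = 1*132 + 1*42 + 2*14 + 5*5 + 14*2 + 42*1 + 132*1 = 429
Now cat(8):
  cat(0)*cat(7) = 1*429 = 429
  cat(1)*cat(6) = 1*132 = 132
  cat(2)*cat(5) = 2*42 = 84
  cat(3)*cat(4) = 5*14 = 70
  cat(4)*cat(3) = 14*5 = 70
  cat(5)*cat(2) = 42*2 = 84
  cat(6)*cat(1) = 132*1 = 132
  cat(7)*cat(0) = 429*1 = 429
= 429 + 132 + 84 + 70 + 70 + 84 + 132 + 429
= 1430


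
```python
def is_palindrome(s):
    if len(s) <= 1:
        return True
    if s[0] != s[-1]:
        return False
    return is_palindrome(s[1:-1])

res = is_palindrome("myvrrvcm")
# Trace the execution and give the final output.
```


is_palindrome("myvrrvcm")
"myvrrvcm": s[0]='m' == s[-1]='m' -> is_palindrome("yvrrvc")
"yvrrvc": s[0]='y' != s[-1]='c' -> False
= False


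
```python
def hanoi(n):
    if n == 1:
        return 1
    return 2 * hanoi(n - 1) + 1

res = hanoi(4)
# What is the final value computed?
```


hanoi(4)
= 2 * hanoi(3) + 1
= 2 * (2 * hanoi(2) + 1) + 1
= 2 * (2 * (2 * hanoi(1) + 1) + 1) + 1
Now compute bottom-up:
hanoi(1) = 1
hanoi(2) = 2 * 1 + 1 = 3
hanoi(3) = 2 * 3 + 1 = 7
hanoi(4) = 2 * 7 + 1 = 15
= 15


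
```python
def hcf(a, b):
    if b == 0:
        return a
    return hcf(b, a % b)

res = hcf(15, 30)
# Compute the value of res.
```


hcf(15, 30)
= hcf(30, 15 % 30) = hcf(30, 15)
= hcf(15, 30 % 15) = hcf(15, 0)
b == 0, return a = 15


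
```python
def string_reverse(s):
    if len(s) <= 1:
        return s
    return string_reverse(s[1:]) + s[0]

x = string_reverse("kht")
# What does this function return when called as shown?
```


string_reverse("kht")
= string_reverse("ht") + "k"
= string_reverse("t") + "h" + "k"
= "t" + "h" + "k"
= "thk"


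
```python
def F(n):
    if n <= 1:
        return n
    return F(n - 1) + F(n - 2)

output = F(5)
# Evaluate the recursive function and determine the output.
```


F(5)
= F(4) + F(3)
= (F(3) + F(2)) + F(3)
Computing bottom-up: F(0)=0, F(1)=1, F(2)=1, F(3)=2, F(4)=3, F(5)=5
= 5


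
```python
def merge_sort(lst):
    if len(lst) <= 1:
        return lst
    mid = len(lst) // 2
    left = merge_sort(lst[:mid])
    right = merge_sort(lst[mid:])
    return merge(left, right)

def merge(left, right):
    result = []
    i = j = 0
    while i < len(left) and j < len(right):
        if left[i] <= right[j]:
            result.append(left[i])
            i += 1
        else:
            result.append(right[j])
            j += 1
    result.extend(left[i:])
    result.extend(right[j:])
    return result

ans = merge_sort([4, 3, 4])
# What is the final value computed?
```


merge_sort([4, 3, 4])
Split into [4] and [3, 4]
Left sorted: [4]
Right sorted: [3, 4]
Merge [4] and [3, 4]
= [3, 4, 4]


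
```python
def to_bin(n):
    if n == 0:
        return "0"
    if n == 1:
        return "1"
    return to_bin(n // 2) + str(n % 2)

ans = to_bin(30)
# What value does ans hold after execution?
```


to_bin(30)
= to_bin(15) + "0"
= to_bin(7) + "1" + "0"
= to_bin(3) + "1" + "1" + "0"
= to_bin(1) + "1" + "1" + "1" + "0"
= "1" + "1" + "1" + "1" + "0"
= "11110"


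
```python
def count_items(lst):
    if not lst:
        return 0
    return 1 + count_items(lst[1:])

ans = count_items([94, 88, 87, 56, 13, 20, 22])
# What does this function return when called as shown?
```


count_items([94, 88, 87, 56, 13, 20, 22])
= 1 + count_items([88, 87, 56, 13, 20, 22])
= 1 + 1 + count_items([87, 56, 13, 20, 22])
= 1 + 1 + 1 + count_items([56, 13, 20, 22])
= 1 + 1 + 1 + 1 + count_items([13, 20, 22])
= 1 + 1 + 1 + 1 + 1 + count_items([20, 22])
= 1 + 1 + 1 + 1 + 1 + 1 + count_items([22])
= 1 + 1 + 1 + 1 + 1 + 1 + 1 + count_items([])
= 1 + 1 + 1 + 1 + 1 + 1 + 1 + 0
= 7


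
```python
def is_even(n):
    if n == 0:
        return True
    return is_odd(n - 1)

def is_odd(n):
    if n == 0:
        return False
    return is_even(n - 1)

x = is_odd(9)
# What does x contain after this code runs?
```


is_odd(9)
= is_even(8)
= is_odd(7)
= is_even(6)
= is_odd(5)
= is_even(4)
= is_odd(3)
= is_even(2)
= is_odd(1)
= is_even(0)
n == 0: return True
= True


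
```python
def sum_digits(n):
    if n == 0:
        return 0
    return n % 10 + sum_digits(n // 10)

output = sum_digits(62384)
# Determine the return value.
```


sum_digits(62384)
= 4 + sum_digits(6238)
= 4 + 8 + sum_digits(623)
= 4 + 8 + 3 + sum_digits(62)
= 4 + 8 + 3 + 2 + sum_digits(6)
= 4 + 8 + 3 + 2 + 6 + sum_digits(0)
= 4 + 8 + 3 + 2 + 6 + 0
= 23


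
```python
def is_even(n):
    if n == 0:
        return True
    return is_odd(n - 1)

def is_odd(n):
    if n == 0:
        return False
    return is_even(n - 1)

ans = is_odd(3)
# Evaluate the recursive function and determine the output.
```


is_odd(3)
= is_even(2)
= is_odd(1)
= is_even(0)
n == 0: return True
= True


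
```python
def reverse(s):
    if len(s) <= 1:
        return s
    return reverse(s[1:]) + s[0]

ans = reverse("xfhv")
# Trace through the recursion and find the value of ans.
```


reverse("xfhv")
= reverse("fhv") + "x"
= reverse("hv") + "f" + "x"
= reverse("v") + "h" + "f" + "x"
= "v" + "h" + "f" + "x"
= "vhfx"


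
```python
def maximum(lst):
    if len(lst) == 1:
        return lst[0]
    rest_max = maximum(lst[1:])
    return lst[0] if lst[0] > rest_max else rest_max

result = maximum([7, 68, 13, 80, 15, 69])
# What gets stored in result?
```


maximum([7, 68, 13, 80, 15, 69])
= compare 7 with maximum([68, 13, 80, 15, 69])
= compare 68 with maximum([13, 80, 15, 69])
= compare 13 with maximum([80, 15, 69])
= compare 80 with maximum([15, 69])
= compare 15 with maximum([69])
Base: maximum([69]) = 69
compare 15 with 69: max = 69
compare 80 with 69: max = 80
compare 13 with 80: max = 80
compare 68 with 80: max = 80
compare 7 with 80: max = 80
= 80


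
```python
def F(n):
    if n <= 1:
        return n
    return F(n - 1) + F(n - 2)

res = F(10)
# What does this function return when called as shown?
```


F(10)
= F(9) + F(8)
= (F(8) + F(7)) + F(8)
Computing bottom-up: F(0)=0, F(1)=1, F(2)=1, F(3)=2, F(4)=3, F(5)=5, F(6)=8, F(7)=13, F(8)=21, F(9)=34, F(10)=55
= 55


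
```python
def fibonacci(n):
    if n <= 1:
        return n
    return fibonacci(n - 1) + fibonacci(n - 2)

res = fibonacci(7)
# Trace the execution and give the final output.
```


fibonacci(7)
= fibonacci(6) + fibonacci(5)
= (fibonacci(5) + fibonacci(4)) + fibonacci(5)
Computing bottom-up: fibonacci(0)=0, fibonacci(1)=1, fibonacci(2)=1, fibonacci(3)=2, fibonacci(4)=3, fibonacci(5)=5, fibonacci(6)=8, fibonacci(7)=13
= 13


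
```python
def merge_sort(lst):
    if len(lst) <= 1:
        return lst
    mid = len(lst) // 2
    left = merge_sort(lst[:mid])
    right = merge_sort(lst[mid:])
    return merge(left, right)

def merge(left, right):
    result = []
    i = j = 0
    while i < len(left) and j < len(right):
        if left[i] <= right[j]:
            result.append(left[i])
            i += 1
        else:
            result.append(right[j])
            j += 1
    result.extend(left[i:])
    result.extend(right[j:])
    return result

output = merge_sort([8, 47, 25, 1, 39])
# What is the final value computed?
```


merge_sort([8, 47, 25, 1, 39])
Split into [8, 47] and [25, 1, 39]
Left sorted: [8, 47]
Right sorted: [1, 25, 39]
Merge [8, 47] and [1, 25, 39]
= [1, 8, 25, 39, 47]


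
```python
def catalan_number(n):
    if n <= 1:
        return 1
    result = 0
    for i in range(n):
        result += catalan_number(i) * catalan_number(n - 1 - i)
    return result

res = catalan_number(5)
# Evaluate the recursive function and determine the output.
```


catalan_number(5)
= sum of catalan_number(i) * catalan_number(5-1-i) for i in 0..4
First compute sub-values bottom-up:
  catalan_number(0) = 1, catalan_number(1) = 1
  catalan_number(2) = 1*1 + 1*1 = 2
  catalan_number(3) = 1*2 + 1*1 + 2*1 = 5
  catalan_number(4) = 1*5 + 1*2 + 2*1 + 5*1 = 14
Now catalan_number(5):
  catalan_number(0)*catalan_number(4) = 1*14 = 14
  catalan_number(1)*catalan_number(3) = 1*5 = 5
  catalan_number(2)*catalan_number(2) = 2*2 = 4
  catalan_number(3)*catalan_number(1) = 5*1 = 5
  catalan_number(4)*catalan_number(0) = 14*1 = 14
= 14 + 5 + 4 + 5 + 14
= 42


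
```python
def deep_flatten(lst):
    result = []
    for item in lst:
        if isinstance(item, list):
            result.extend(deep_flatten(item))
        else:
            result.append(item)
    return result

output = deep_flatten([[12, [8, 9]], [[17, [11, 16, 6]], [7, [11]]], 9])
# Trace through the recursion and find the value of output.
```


deep_flatten([[12, [8, 9]], [[17, [11, 16, 6]], [7, [11]]], 9])
Processing each element:
  [12, [8, 9]] is a list -> deep_flatten recursively -> [12, 8, 9]
  [[17, [11, 16, 6]], [7, [11]]] is a list -> deep_flatten recursively -> [17, 11, 16, 6, 7, 11]
  9 is not a list -> append 9
= [12, 8, 9, 17, 11, 16, 6, 7, 11, 9]


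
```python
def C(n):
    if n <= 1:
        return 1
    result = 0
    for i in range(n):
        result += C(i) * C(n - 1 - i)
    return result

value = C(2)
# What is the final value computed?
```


C(2)
= sum of C(i) * C(2-1-i) for i in 0..1
  C(0)*C(1) = 1*1 = 1
  C(1)*C(0) = 1*1 = 1
= 1 + 1
= 2


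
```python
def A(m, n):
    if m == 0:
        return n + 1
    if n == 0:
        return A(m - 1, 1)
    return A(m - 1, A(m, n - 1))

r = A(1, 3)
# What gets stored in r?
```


A(1, 3)
= A(0, A(1, 2))
First compute A(1, 2) = 4
= A(0, 4)
= 5


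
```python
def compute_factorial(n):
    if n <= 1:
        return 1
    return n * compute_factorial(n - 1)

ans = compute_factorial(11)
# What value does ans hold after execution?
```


compute_factorial(11)
= 11 * compute_factorial(10)
= 11 * 10 * compute_factorial(9)
= 11 * 10 * 9 * compute_factorial(8)
= 11 * 10 * 9 * 8 * compute_factorial(7)
= 11 * 10 * 9 * 8 * 7 * compute_factorial(6)
= 11 * 10 * 9 * 8 * 7 * 6 * compute_factorial(5)
= 11 * 10 * 9 * 8 * 7 * 6 * 5 * compute_factorial(4)
= 11 * 10 * 9 * 8 * 7 * 6 * 5 * 4 * compute_factorial(3)
= 11 * 10 * 9 * 8 * 7 * 6 * 5 * 4 * 3 * compute_factorial(2)
= 11 * 10 * 9 * 8 * 7 * 6 * 5 * 4 * 3 * 2 * compute_factorial(1)
= 11 * 10 * 9 * 8 * 7 * 6 * 5 * 4 * 3 * 2 * 1
= 39916800


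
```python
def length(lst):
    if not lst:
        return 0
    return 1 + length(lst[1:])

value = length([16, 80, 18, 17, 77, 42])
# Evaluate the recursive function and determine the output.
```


length([16, 80, 18, 17, 77, 42])
= 1 + length([80, 18, 17, 77, 42])
= 1 + 1 + length([18, 17, 77, 42])
= 1 + 1 + 1 + length([17, 77, 42])
= 1 + 1 + 1 + 1 + length([77, 42])
= 1 + 1 + 1 + 1 + 1 + length([42])
= 1 + 1 + 1 + 1 + 1 + 1 + length([])
= 1 + 1 + 1 + 1 + 1 + 1 + 0
= 6
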